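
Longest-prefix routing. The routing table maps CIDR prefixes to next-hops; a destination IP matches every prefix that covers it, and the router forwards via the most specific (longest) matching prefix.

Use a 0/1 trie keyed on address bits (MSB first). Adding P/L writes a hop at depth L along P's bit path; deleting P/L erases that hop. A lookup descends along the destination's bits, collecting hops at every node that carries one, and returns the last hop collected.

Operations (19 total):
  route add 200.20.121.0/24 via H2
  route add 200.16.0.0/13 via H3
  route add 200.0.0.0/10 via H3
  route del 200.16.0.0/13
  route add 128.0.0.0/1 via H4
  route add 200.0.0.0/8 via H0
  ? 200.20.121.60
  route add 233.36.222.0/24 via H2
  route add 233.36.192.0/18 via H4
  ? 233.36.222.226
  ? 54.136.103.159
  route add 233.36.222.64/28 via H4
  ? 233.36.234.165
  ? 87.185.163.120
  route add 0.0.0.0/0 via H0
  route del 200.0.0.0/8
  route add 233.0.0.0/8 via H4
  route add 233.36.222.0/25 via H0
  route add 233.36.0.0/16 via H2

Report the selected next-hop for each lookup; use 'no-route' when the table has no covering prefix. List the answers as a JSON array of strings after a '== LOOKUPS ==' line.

Apply in order:
  + 200.20.121.0/24 (H2) depth=24
  + 200.16.0.0/13 (H3) depth=13
  + 200.0.0.0/10 (H3) depth=10
  - 200.16.0.0/13 clear@13
  + 128.0.0.0/1 (H4) depth=1
  + 200.0.0.0/8 (H0) depth=8
  ? 200.20.121.60  path d0:-→d1:H4→d2:-→d3:-→d4:-→d5:-→d6:-→d7:-→d8:H0→d9:-→d10:H3→d11:-→d12:-→d13:-→d14:-→d15:-→d16:-→d17:-→d18:-→d19:-→d20:-→d21:-→d22:-→d23:-→d24:H2  best=H2
  + 233.36.222.0/24 (H2) depth=24
  + 233.36.192.0/18 (H4) depth=18
  ? 233.36.222.226  path d0:-→d1:H4→d2:-→d3:-→d4:-→d5:-→d6:-→d7:-→d8:-→d9:-→d10:-→d11:-→d12:-→d13:-→d14:-→d15:-→d16:-→d17:-→d18:H4→d19:-→d20:-→d21:-→d22:-→d23:-→d24:H2  best=H2
  ? 54.136.103.159  path d0:-  best=no-route
  + 233.36.222.64/28 (H4) depth=28
  ? 233.36.234.165  path d0:-→d1:H4→d2:-→d3:-→d4:-→d5:-→d6:-→d7:-→d8:-→d9:-→d10:-→d11:-→d12:-→d13:-→d14:-→d15:-→d16:-→d17:-→d18:H4  best=H4
  ? 87.185.163.120  path d0:-  best=no-route
  + 0.0.0.0/0 (H0) depth=0
  - 200.0.0.0/8 clear@8
  + 233.0.0.0/8 (H4) depth=8
  + 233.36.222.0/25 (H0) depth=25
  + 233.36.0.0/16 (H2) depth=16

== LOOKUPS ==
["H2","H2","no-route","H4","no-route"]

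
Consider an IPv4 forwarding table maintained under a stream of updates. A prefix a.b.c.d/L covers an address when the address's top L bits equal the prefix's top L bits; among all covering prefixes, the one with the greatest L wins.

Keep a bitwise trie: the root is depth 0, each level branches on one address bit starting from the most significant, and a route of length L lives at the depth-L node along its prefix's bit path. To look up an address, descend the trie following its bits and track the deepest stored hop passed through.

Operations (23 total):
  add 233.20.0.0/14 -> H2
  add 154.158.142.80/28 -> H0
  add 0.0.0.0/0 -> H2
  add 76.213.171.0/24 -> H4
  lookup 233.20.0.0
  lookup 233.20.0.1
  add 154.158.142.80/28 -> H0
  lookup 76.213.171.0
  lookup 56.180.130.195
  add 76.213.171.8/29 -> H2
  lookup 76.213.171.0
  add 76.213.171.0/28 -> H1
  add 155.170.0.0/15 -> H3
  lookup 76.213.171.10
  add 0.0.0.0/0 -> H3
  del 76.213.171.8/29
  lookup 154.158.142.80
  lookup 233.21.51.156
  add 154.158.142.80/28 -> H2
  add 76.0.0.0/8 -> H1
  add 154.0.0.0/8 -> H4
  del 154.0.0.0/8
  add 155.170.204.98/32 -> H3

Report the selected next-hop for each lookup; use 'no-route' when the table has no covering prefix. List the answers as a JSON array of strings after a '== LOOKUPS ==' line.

Trace:
  add 233.20.0.0/14 -> H2 at depth 14
  add 154.158.142.80/28 -> H0 at depth 28
  add 0.0.0.0/0 -> H2 at depth 0
  add 76.213.171.0/24 -> H4 at depth 24
  ? 233.20.0.0  path d0:H2→d1:-→d2:-→d3:-→d4:-→d5:-→d6:-→d7:-→d8:-→d9:-→d10:-→d11:-→d12:-→d13:-→d14:H2  best=H2
  ? 233.20.0.1  path d0:H2→d1:-→d2:-→d3:-→d4:-→d5:-→d6:-→d7:-→d8:-→d9:-→d10:-→d11:-→d12:-→d13:-→d14:H2  best=H2
  add 154.158.142.80/28 -> H0 at depth 28
  ? 76.213.171.0  path d0:H2→d1:-→d2:-→d3:-→d4:-→d5:-→d6:-→d7:-→d8:-→d9:-→d10:-→d11:-→d12:-→d13:-→d14:-→d15:-→d16:-→d17:-→d18:-→d19:-→d20:-→d21:-→d22:-→d23:-→d24:H4  best=H4
  ? 56.180.130.195  path d0:H2→d1:-  best=H2
  add 76.213.171.8/29 -> H2 at depth 29
  ? 76.213.171.0  path d0:H2→d1:-→d2:-→d3:-→d4:-→d5:-→d6:-→d7:-→d8:-→d9:-→d10:-→d11:-→d12:-→d13:-→d14:-→d15:-→d16:-→d17:-→d18:-→d19:-→d20:-→d21:-→d22:-→d23:-→d24:H4→d25:-→d26:-→d27:-→d28:-  best=H4
  add 76.213.171.0/28 -> H1 at depth 28
  add 155.170.0.0/15 -> H3 at depth 15
  ? 76.213.171.10  path d0:H2→d1:-→d2:-→d3:-→d4:-→d5:-→d6:-→d7:-→d8:-→d9:-→d10:-→d11:-→d12:-→d13:-→d14:-→d15:-→d16:-→d17:-→d18:-→d19:-→d20:-→d21:-→d22:-→d23:-→d24:H4→d25:-→d26:-→d27:-→d28:H1→d29:H2  best=H2
  add 0.0.0.0/0 -> H3 at depth 0
  - 76.213.171.8/29 clear@29
  ? 154.158.142.80  path d0:H3→d1:-→d2:-→d3:-→d4:-→d5:-→d6:-→d7:-→d8:-→d9:-→d10:-→d11:-→d12:-→d13:-→d14:-→d15:-→d16:-→d17:-→d18:-→d19:-→d20:-→d21:-→d22:-→d23:-→d24:-→d25:-→d26:-→d27:-→d28:H0  best=H0
  ? 233.21.51.156  path d0:H3→d1:-→d2:-→d3:-→d4:-→d5:-→d6:-→d7:-→d8:-→d9:-→d10:-→d11:-→d12:-→d13:-→d14:H2  best=H2
  add 154.158.142.80/28 -> H2 at depth 28
  add 76.0.0.0/8 -> H1 at depth 8
  add 154.0.0.0/8 -> H4 at depth 8
  - 154.0.0.0/8 clear@8
  add 155.170.204.98/32 -> H3 at depth 32

== LOOKUPS ==
["H2","H2","H4","H2","H4","H2","H0","H2"]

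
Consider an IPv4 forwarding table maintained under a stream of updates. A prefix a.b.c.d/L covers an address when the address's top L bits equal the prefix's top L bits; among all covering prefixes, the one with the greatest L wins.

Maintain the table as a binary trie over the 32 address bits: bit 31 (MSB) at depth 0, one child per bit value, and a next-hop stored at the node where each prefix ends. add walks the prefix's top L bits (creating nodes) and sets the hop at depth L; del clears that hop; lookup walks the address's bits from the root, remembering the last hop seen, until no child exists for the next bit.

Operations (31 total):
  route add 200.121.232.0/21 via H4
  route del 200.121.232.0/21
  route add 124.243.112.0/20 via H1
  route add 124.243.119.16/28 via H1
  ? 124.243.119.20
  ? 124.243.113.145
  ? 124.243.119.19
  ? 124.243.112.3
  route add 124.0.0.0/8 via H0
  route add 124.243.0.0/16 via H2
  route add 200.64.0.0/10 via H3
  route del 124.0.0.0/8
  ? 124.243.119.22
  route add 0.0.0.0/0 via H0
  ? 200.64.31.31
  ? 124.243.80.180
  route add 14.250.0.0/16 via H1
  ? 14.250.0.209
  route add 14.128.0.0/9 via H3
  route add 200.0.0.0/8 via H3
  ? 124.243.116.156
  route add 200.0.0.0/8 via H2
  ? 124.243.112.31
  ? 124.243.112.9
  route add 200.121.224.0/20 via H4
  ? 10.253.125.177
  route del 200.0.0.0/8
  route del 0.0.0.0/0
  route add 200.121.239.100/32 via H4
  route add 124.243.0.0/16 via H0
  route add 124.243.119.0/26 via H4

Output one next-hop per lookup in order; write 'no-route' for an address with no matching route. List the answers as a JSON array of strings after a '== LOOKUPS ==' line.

Trace:
  + 200.121.232.0/21 (H4) depth=21
  del 200.121.232.0/21 (clear depth 21)
  + 124.243.112.0/20 (H1) depth=20
  + 124.243.119.16/28 (H1) depth=28
  ? 124.243.119.20  path d0:-→d1:-→d2:-→d3:-→d4:-→d5:-→d6:-→d7:-→d8:-→d9:-→d10:-→d11:-→d12:-→d13:-→d14:-→d15:-→d16:-→d17:-→d18:-→d19:-→d20:H1→d21:-→d22:-→d23:-→d24:-→d25:-→d26:-→d27:-→d28:H1  best=H1
  ? 124.243.113.145  path d0:-→d1:-→d2:-→d3:-→d4:-→d5:-→d6:-→d7:-→d8:-→d9:-→d10:-→d11:-→d12:-→d13:-→d14:-→d15:-→d16:-→d17:-→d18:-→d19:-→d20:H1→d21:-  best=H1
  ? 124.243.119.19  path d0:-→d1:-→d2:-→d3:-→d4:-→d5:-→d6:-→d7:-→d8:-→d9:-→d10:-→d11:-→d12:-→d13:-→d14:-→d15:-→d16:-→d17:-→d18:-→d19:-→d20:H1→d21:-→d22:-→d23:-→d24:-→d25:-→d26:-→d27:-→d28:H1  best=H1
  ? 124.243.112.3  path d0:-→d1:-→d2:-→d3:-→d4:-→d5:-→d6:-→d7:-→d8:-→d9:-→d10:-→d11:-→d12:-→d13:-→d14:-→d15:-→d16:-→d17:-→d18:-→d19:-→d20:H1→d21:-  best=H1
  + 124.0.0.0/8 (H0) depth=8
  + 124.243.0.0/16 (H2) depth=16
  + 200.64.0.0/10 (H3) depth=10
  del 124.0.0.0/8 (clear depth 8)
  ? 124.243.119.22  path d0:-→d1:-→d2:-→d3:-→d4:-→d5:-→d6:-→d7:-→d8:-→d9:-→d10:-→d11:-→d12:-→d13:-→d14:-→d15:-→d16:H2→d17:-→d18:-→d19:-→d20:H1→d21:-→d22:-→d23:-→d24:-→d25:-→d26:-→d27:-→d28:H1  best=H1
  + 0.0.0.0/0 (H0) depth=0
  ? 200.64.31.31  path d0:H0→d1:-→d2:-→d3:-→d4:-→d5:-→d6:-→d7:-→d8:-→d9:-→d10:H3  best=H3
  ? 124.243.80.180  path d0:H0→d1:-→d2:-→d3:-→d4:-→d5:-→d6:-→d7:-→d8:-→d9:-→d10:-→d11:-→d12:-→d13:-→d14:-→d15:-→d16:H2→d17:-→d18:-  best=H2
  + 14.250.0.0/16 (H1) depth=16
  ? 14.250.0.209  path d0:H0→d1:-→d2:-→d3:-→d4:-→d5:-→d6:-→d7:-→d8:-→d9:-→d10:-→d11:-→d12:-→d13:-→d14:-→d15:-→d16:H1  best=H1
  + 14.128.0.0/9 (H3) depth=9
  + 200.0.0.0/8 (H3) depth=8
  ? 124.243.116.156  path d0:H0→d1:-→d2:-→d3:-→d4:-→d5:-→d6:-→d7:-→d8:-→d9:-→d10:-→d11:-→d12:-→d13:-→d14:-→d15:-→d16:H2→d17:-→d18:-→d19:-→d20:H1→d21:-→d22:-  best=H1
  + 200.0.0.0/8 (H2) depth=8
  ? 124.243.112.31  path d0:H0→d1:-→d2:-→d3:-→d4:-→d5:-→d6:-→d7:-→d8:-→d9:-→d10:-→d11:-→d12:-→d13:-→d14:-→d15:-→d16:H2→d17:-→d18:-→d19:-→d20:H1→d21:-  best=H1
  ? 124.243.112.9  path d0:H0→d1:-→d2:-→d3:-→d4:-→d5:-→d6:-→d7:-→d8:-→d9:-→d10:-→d11:-→d12:-→d13:-→d14:-→d15:-→d16:H2→d17:-→d18:-→d19:-→d20:H1→d21:-  best=H1
  + 200.121.224.0/20 (H4) depth=20
  ? 10.253.125.177  path d0:H0→d1:-→d2:-→d3:-→d4:-→d5:-  best=H0
  del 200.0.0.0/8 (clear depth 8)
  del 0.0.0.0/0 (clear depth 0)
  + 200.121.239.100/32 (H4) depth=32
  + 124.243.0.0/16 (H0) depth=16
  + 124.243.119.0/26 (H4) depth=26

== LOOKUPS ==
["H1","H1","H1","H1","H1","H3","H2","H1","H1","H1","H1","H0"]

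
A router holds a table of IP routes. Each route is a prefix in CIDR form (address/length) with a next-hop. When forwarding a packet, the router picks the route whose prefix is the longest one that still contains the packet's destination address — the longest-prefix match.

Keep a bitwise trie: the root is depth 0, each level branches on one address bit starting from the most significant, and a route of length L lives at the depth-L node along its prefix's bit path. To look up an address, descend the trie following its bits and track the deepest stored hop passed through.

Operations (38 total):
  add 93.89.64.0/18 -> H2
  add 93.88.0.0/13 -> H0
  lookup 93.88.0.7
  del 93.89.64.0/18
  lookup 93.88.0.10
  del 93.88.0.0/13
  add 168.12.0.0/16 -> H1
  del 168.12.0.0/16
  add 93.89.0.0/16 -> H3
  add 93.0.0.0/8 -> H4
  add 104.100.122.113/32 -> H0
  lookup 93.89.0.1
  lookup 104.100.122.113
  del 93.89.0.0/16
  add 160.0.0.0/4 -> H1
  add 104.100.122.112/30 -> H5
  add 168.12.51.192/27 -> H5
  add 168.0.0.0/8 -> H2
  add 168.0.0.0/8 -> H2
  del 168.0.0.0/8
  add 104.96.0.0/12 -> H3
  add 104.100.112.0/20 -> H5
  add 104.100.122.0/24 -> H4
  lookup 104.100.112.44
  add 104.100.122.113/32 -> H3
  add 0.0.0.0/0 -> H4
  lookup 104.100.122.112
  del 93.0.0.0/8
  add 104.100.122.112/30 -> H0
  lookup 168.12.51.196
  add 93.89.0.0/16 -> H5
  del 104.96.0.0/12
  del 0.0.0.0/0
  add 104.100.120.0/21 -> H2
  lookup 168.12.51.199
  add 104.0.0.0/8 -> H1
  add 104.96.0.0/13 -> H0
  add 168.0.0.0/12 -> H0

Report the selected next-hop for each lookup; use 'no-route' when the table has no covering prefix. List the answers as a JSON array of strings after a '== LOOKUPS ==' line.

Process each operation:
  + 93.89.64.0/18 (H2) depth=18
  + 93.88.0.0/13 (H0) depth=13
  lookup 93.88.0.7: bits 010111010101100 walk d0:-→d1:-→d2:-→d3:-→d4:-→d5:-→d6:-→d7:-→d8:-→d9:-→d10:-→d11:-→d12:-→d13:H0→d14:-→d15:- -> H0
  del 93.89.64.0/18 (clear depth 18)
  lookup 93.88.0.10: bits 010111010101100 walk d0:-→d1:-→d2:-→d3:-→d4:-→d5:-→d6:-→d7:-→d8:-→d9:-→d10:-→d11:-→d12:-→d13:H0→d14:-→d15:- -> H0
  del 93.88.0.0/13 (clear depth 13)
  + 168.12.0.0/16 (H1) depth=16
  del 168.12.0.0/16 (clear depth 16)
  + 93.89.0.0/16 (H3) depth=16
  + 93.0.0.0/8 (H4) depth=8
  + 104.100.122.113/32 (H0) depth=32
  lookup 93.89.0.1: bits 01011101010110010 walk d0:-→d1:-→d2:-→d3:-→d4:-→d5:-→d6:-→d7:-→d8:H4→d9:-→d10:-→d11:-→d12:-→d13:-→d14:-→d15:-→d16:H3→d17:- -> H3
  lookup 104.100.122.113: bits 01101000011001000111101001110001 walk d0:-→d1:-→d2:-→d3:-→d4:-→d5:-→d6:-→d7:-→d8:-→d9:-→d10:-→d11:-→d12:-→d13:-→d14:-→d15:-→d16:-→d17:-→d18:-→d19:-→d20:-→d21:-→d22:-→d23:-→d24:-→d25:-→d26:-→d27:-→d28:-→d29:-→d30:-→d31:-→d32:H0 -> H0
  del 93.89.0.0/16 (clear depth 16)
  + 160.0.0.0/4 (H1) depth=4
  + 104.100.122.112/30 (H5) depth=30
  + 168.12.51.192/27 (H5) depth=27
  + 168.0.0.0/8 (H2) depth=8
  + 168.0.0.0/8 (H2) depth=8
  del 168.0.0.0/8 (clear depth 8)
  + 104.96.0.0/12 (H3) depth=12
  + 104.100.112.0/20 (H5) depth=20
  + 104.100.122.0/24 (H4) depth=24
  lookup 104.100.112.44: bits 01101000011001000111 walk d0:-→d1:-→d2:-→d3:-→d4:-→d5:-→d6:-→d7:-→d8:-→d9:-→d10:-→d11:-→d12:H3→d13:-→d14:-→d15:-→d16:-→d17:-→d18:-→d19:-→d20:H5 -> H5
  + 104.100.122.113/32 (H3) depth=32
  + 0.0.0.0/0 (H4) depth=0
  lookup 104.100.122.112: bits 0110100001100100011110100111000 walk d0:H4→d1:-→d2:-→d3:-→d4:-→d5:-→d6:-→d7:-→d8:-→d9:-→d10:-→d11:-→d12:H3→d13:-→d14:-→d15:-→d16:-→d17:-→d18:-→d19:-→d20:H5→d21:-→d22:-→d23:-→d24:H4→d25:-→d26:-→d27:-→d28:-→d29:-→d30:H5→d31:- -> H5
  del 93.0.0.0/8 (clear depth 8)
  + 104.100.122.112/30 (H0) depth=30
  lookup 168.12.51.196: bits 101010000000110000110011110 walk d0:H4→d1:-→d2:-→d3:-→d4:H1→d5:-→d6:-→d7:-→d8:-→d9:-→d10:-→d11:-→d12:-→d13:-→d14:-→d15:-→d16:-→d17:-→d18:-→d19:-→d20:-→d21:-→d22:-→d23:-→d24:-→d25:-→d26:-→d27:H5 -> H5
  + 93.89.0.0/16 (H5) depth=16
  del 104.96.0.0/12 (clear depth 12)
  del 0.0.0.0/0 (clear depth 0)
  + 104.100.120.0/21 (H2) depth=21
  lookup 168.12.51.199: bits 101010000000110000110011110 walk d0:-→d1:-→d2:-→d3:-→d4:H1→d5:-→d6:-→d7:-→d8:-→d9:-→d10:-→d11:-→d12:-→d13:-→d14:-→d15:-→d16:-→d17:-→d18:-→d19:-→d20:-→d21:-→d22:-→d23:-→d24:-→d25:-→d26:-→d27:H5 -> H5
  + 104.0.0.0/8 (H1) depth=8
  + 104.96.0.0/13 (H0) depth=13
  + 168.0.0.0/12 (H0) depth=12

== LOOKUPS ==
["H0","H0","H3","H0","H5","H5","H5","H5"]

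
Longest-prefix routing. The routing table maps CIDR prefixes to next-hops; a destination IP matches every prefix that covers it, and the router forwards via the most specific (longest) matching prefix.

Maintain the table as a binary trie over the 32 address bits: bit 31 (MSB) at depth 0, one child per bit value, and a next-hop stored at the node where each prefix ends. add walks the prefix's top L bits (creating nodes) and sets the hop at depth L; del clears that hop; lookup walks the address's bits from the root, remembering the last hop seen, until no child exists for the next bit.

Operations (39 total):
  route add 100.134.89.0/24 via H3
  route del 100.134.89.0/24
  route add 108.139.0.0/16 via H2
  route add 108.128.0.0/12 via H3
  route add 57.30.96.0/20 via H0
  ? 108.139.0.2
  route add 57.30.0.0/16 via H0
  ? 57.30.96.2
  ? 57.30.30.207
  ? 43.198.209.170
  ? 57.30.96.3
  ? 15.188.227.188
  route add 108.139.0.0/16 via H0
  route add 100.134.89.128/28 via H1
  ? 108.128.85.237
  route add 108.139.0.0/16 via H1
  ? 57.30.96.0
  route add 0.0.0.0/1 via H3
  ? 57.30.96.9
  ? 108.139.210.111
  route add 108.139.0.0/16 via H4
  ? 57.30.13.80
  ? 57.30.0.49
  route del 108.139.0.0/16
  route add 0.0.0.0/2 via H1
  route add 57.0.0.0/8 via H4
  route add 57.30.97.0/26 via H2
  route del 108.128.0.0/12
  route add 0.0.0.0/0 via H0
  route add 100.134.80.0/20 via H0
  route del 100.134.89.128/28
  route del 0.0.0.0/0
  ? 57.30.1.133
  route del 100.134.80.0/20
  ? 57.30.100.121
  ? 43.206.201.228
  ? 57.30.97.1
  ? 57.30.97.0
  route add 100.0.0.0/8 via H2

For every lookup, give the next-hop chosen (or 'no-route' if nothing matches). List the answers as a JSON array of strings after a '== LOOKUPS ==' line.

Process each operation:
  add 100.134.89.0/24 -> H3 at depth 24
  del 100.134.89.0/24 (clear depth 24)
  add 108.139.0.0/16 -> H2 at depth 16
  add 108.128.0.0/12 -> H3 at depth 12
  add 57.30.96.0/20 -> H0 at depth 20
  Q 108.139.0.2: descend 0110110010001011 ; hops seen [H3,H2] ; pick H2
  add 57.30.0.0/16 -> H0 at depth 16
  Q 57.30.96.2: descend 00111001000111100110 ; hops seen [H0,H0] ; pick H0
  Q 57.30.30.207: descend 00111001000111100 ; hops seen [H0] ; pick H0
  Q 43.198.209.170: descend 001 ; hops seen [∅] ; pick no-route
  Q 57.30.96.3: descend 00111001000111100110 ; hops seen [H0,H0] ; pick H0
  Q 15.188.227.188: descend 00 ; hops seen [∅] ; pick no-route
  add 108.139.0.0/16 -> H0 at depth 16
  add 100.134.89.128/28 -> H1 at depth 28
  Q 108.128.85.237: descend 011011001000 ; hops seen [H3] ; pick H3
  add 108.139.0.0/16 -> H1 at depth 16
  Q 57.30.96.0: descend 00111001000111100110 ; hops seen [H0,H0] ; pick H0
  add 0.0.0.0/1 -> H3 at depth 1
  Q 57.30.96.9: descend 00111001000111100110 ; hops seen [H3,H0,H0] ; pick H0
  Q 108.139.210.111: descend 0110110010001011 ; hops seen [H3,H3,H1] ; pick H1
  add 108.139.0.0/16 -> H4 at depth 16
  Q 57.30.13.80: descend 00111001000111100 ; hops seen [H3,H0] ; pick H0
  Q 57.30.0.49: descend 00111001000111100 ; hops seen [H3,H0] ; pick H0
  del 108.139.0.0/16 (clear depth 16)
  add 0.0.0.0/2 -> H1 at depth 2
  add 57.0.0.0/8 -> H4 at depth 8
  add 57.30.97.0/26 -> H2 at depth 26
  del 108.128.0.0/12 (clear depth 12)
  add 0.0.0.0/0 -> H0 at depth 0
  add 100.134.80.0/20 -> H0 at depth 20
  del 100.134.89.128/28 (clear depth 28)
  del 0.0.0.0/0 (clear depth 0)
  Q 57.30.1.133: descend 00111001000111100 ; hops seen [H3,H1,H4,H0] ; pick H0
  del 100.134.80.0/20 (clear depth 20)
  Q 57.30.100.121: descend 001110010001111001100 ; hops seen [H3,H1,H4,H0,H0] ; pick H0
  Q 43.206.201.228: descend 001 ; hops seen [H3,H1] ; pick H1
  Q 57.30.97.1: descend 00111001000111100110000100 ; hops seen [H3,H1,H4,H0,H0,H2] ; pick H2
  Q 57.30.97.0: descend 00111001000111100110000100 ; hops seen [H3,H1,H4,H0,H0,H2] ; pick H2
  add 100.0.0.0/8 -> H2 at depth 8

== LOOKUPS ==
["H2","H0","H0","no-route","H0","no-route","H3","H0","H0","H1","H0","H0","H0","H0","H1","H2","H2"]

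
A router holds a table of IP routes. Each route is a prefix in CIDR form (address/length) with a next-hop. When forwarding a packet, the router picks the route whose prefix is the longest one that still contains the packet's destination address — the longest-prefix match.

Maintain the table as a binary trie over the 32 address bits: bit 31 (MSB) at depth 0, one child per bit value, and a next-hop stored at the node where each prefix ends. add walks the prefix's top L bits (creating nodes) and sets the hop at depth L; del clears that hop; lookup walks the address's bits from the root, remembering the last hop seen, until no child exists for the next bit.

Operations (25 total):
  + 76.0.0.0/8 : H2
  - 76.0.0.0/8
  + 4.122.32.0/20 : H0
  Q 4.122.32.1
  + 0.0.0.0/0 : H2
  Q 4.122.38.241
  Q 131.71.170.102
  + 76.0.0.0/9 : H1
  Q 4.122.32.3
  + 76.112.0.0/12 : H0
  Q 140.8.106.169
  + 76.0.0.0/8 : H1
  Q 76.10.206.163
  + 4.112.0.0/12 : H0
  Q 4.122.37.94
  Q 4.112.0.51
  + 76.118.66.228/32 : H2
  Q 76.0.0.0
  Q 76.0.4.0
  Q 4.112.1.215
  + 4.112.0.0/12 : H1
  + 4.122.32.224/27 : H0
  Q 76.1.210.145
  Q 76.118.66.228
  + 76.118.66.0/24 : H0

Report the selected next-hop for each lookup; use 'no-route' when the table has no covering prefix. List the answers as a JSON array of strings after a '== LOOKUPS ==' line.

Apply in order:
  add 76.0.0.0/8 -> H2 at depth 8
  del 76.0.0.0/8 (clear depth 8)
  add 4.122.32.0/20 -> H0 at depth 20
  ? 4.122.32.1  path d0:-→d1:-→d2:-→d3:-→d4:-→d5:-→d6:-→d7:-→d8:-→d9:-→d10:-→d11:-→d12:-→d13:-→d14:-→d15:-→d16:-→d17:-→d18:-→d19:-→d20:H0  best=H0
  add 0.0.0.0/0 -> H2 at depth 0
  ? 4.122.38.241  path d0:H2→d1:-→d2:-→d3:-→d4:-→d5:-→d6:-→d7:-→d8:-→d9:-→d10:-→d11:-→d12:-→d13:-→d14:-→d15:-→d16:-→d17:-→d18:-→d19:-→d20:H0  best=H0
  ? 131.71.170.102  path d0:H2  best=H2
  add 76.0.0.0/9 -> H1 at depth 9
  ? 4.122.32.3  path d0:H2→d1:-→d2:-→d3:-→d4:-→d5:-→d6:-→d7:-→d8:-→d9:-→d10:-→d11:-→d12:-→d13:-→d14:-→d15:-→d16:-→d17:-→d18:-→d19:-→d20:H0  best=H0
  add 76.112.0.0/12 -> H0 at depth 12
  ? 140.8.106.169  path d0:H2  best=H2
  add 76.0.0.0/8 -> H1 at depth 8
  ? 76.10.206.163  path d0:H2→d1:-→d2:-→d3:-→d4:-→d5:-→d6:-→d7:-→d8:H1→d9:H1  best=H1
  add 4.112.0.0/12 -> H0 at depth 12
  ? 4.122.37.94  path d0:H2→d1:-→d2:-→d3:-→d4:-→d5:-→d6:-→d7:-→d8:-→d9:-→d10:-→d11:-→d12:H0→d13:-→d14:-→d15:-→d16:-→d17:-→d18:-→d19:-→d20:H0  best=H0
  ? 4.112.0.51  path d0:H2→d1:-→d2:-→d3:-→d4:-→d5:-→d6:-→d7:-→d8:-→d9:-→d10:-→d11:-→d12:H0  best=H0
  add 76.118.66.228/32 -> H2 at depth 32
  ? 76.0.0.0  path d0:H2→d1:-→d2:-→d3:-→d4:-→d5:-→d6:-→d7:-→d8:H1→d9:H1  best=H1
  ? 76.0.4.0  path d0:H2→d1:-→d2:-→d3:-→d4:-→d5:-→d6:-→d7:-→d8:H1→d9:H1  best=H1
  ? 4.112.1.215  path d0:H2→d1:-→d2:-→d3:-→d4:-→d5:-→d6:-→d7:-→d8:-→d9:-→d10:-→d11:-→d12:H0  best=H0
  add 4.112.0.0/12 -> H1 at depth 12
  add 4.122.32.224/27 -> H0 at depth 27
  ? 76.1.210.145  path d0:H2→d1:-→d2:-→d3:-→d4:-→d5:-→d6:-→d7:-→d8:H1→d9:H1  best=H1
  ? 76.118.66.228  path d0:H2→d1:-→d2:-→d3:-→d4:-→d5:-→d6:-→d7:-→d8:H1→d9:H1→d10:-→d11:-→d12:H0→d13:-→d14:-→d15:-→d16:-→d17:-→d18:-→d19:-→d20:-→d21:-→d22:-→d23:-→d24:-→d25:-→d26:-→d27:-→d28:-→d29:-→d30:-→d31:-→d32:H2  best=H2
  add 76.118.66.0/24 -> H0 at depth 24

== LOOKUPS ==
["H0","H0","H2","H0","H2","H1","H0","H0","H1","H1","H0","H1","H2"]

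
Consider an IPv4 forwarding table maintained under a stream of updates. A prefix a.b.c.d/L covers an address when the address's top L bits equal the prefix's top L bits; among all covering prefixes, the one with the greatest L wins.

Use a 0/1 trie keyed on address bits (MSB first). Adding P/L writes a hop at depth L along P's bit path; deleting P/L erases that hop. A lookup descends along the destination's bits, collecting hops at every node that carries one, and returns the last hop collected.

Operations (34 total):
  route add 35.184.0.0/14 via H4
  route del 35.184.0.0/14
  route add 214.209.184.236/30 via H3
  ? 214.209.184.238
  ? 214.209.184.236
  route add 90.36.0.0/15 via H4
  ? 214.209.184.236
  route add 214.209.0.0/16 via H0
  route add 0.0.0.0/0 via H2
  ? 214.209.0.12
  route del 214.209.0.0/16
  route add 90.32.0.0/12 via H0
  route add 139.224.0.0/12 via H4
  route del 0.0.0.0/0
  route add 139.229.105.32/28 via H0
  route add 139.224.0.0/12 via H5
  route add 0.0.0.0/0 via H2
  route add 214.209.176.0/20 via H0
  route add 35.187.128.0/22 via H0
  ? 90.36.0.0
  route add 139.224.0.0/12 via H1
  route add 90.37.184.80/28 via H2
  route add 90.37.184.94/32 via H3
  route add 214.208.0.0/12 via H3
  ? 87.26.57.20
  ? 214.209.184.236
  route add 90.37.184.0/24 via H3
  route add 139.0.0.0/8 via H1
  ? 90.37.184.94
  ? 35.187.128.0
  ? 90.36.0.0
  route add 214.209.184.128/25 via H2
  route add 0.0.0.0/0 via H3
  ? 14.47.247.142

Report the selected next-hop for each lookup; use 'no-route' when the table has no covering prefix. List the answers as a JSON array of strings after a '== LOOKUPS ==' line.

Apply in order:
  + 35.184.0.0/14 (H4) depth=14
  - 35.184.0.0/14 clear@14
  + 214.209.184.236/30 (H3) depth=30
  lookup 214.209.184.238: bits 110101101101000110111000111011 walk d0:-→d1:-→d2:-→d3:-→d4:-→d5:-→d6:-→d7:-→d8:-→d9:-→d10:-→d11:-→d12:-→d13:-→d14:-→d15:-→d16:-→d17:-→d18:-→d19:-→d20:-→d21:-→d22:-→d23:-→d24:-→d25:-→d26:-→d27:-→d28:-→d29:-→d30:H3 -> H3
  lookup 214.209.184.236: bits 110101101101000110111000111011 walk d0:-→d1:-→d2:-→d3:-→d4:-→d5:-→d6:-→d7:-→d8:-→d9:-→d10:-→d11:-→d12:-→d13:-→d14:-→d15:-→d16:-→d17:-→d18:-→d19:-→d20:-→d21:-→d22:-→d23:-→d24:-→d25:-→d26:-→d27:-→d28:-→d29:-→d30:H3 -> H3
  + 90.36.0.0/15 (H4) depth=15
  lookup 214.209.184.236: bits 110101101101000110111000111011 walk d0:-→d1:-→d2:-→d3:-→d4:-→d5:-→d6:-→d7:-→d8:-→d9:-→d10:-→d11:-→d12:-→d13:-→d14:-→d15:-→d16:-→d17:-→d18:-→d19:-→d20:-→d21:-→d22:-→d23:-→d24:-→d25:-→d26:-→d27:-→d28:-→d29:-→d30:H3 -> H3
  + 214.209.0.0/16 (H0) depth=16
  + 0.0.0.0/0 (H2) depth=0
  lookup 214.209.0.12: bits 1101011011010001 walk d0:H2→d1:-→d2:-→d3:-→d4:-→d5:-→d6:-→d7:-→d8:-→d9:-→d10:-→d11:-→d12:-→d13:-→d14:-→d15:-→d16:H0 -> H0
  - 214.209.0.0/16 clear@16
  + 90.32.0.0/12 (H0) depth=12
  + 139.224.0.0/12 (H4) depth=12
  - 0.0.0.0/0 clear@0
  + 139.229.105.32/28 (H0) depth=28
  + 139.224.0.0/12 (H5) depth=12
  + 0.0.0.0/0 (H2) depth=0
  + 214.209.176.0/20 (H0) depth=20
  + 35.187.128.0/22 (H0) depth=22
  lookup 90.36.0.0: bits 010110100010010 walk d0:H2→d1:-→d2:-→d3:-→d4:-→d5:-→d6:-→d7:-→d8:-→d9:-→d10:-→d11:-→d12:H0→d13:-→d14:-→d15:H4 -> H4
  + 139.224.0.0/12 (H1) depth=12
  + 90.37.184.80/28 (H2) depth=28
  + 90.37.184.94/32 (H3) depth=32
  + 214.208.0.0/12 (H3) depth=12
  lookup 87.26.57.20: bits 0101 walk d0:H2→d1:-→d2:-→d3:-→d4:- -> H2
  lookup 214.209.184.236: bits 110101101101000110111000111011 walk d0:H2→d1:-→d2:-→d3:-→d4:-→d5:-→d6:-→d7:-→d8:-→d9:-→d10:-→d11:-→d12:H3→d13:-→d14:-→d15:-→d16:-→d17:-→d18:-→d19:-→d20:H0→d21:-→d22:-→d23:-→d24:-→d25:-→d26:-→d27:-→d28:-→d29:-→d30:H3 -> H3
  + 90.37.184.0/24 (H3) depth=24
  + 139.0.0.0/8 (H1) depth=8
  lookup 90.37.184.94: bits 01011010001001011011100001011110 walk d0:H2→d1:-→d2:-→d3:-→d4:-→d5:-→d6:-→d7:-→d8:-→d9:-→d10:-→d11:-→d12:H0→d13:-→d14:-→d15:H4→d16:-→d17:-→d18:-→d19:-→d20:-→d21:-→d22:-→d23:-→d24:H3→d25:-→d26:-→d27:-→d28:H2→d29:-→d30:-→d31:-→d32:H3 -> H3
  lookup 35.187.128.0: bits 0010001110111011100000 walk d0:H2→d1:-→d2:-→d3:-→d4:-→d5:-→d6:-→d7:-→d8:-→d9:-→d10:-→d11:-→d12:-→d13:-→d14:-→d15:-→d16:-→d17:-→d18:-→d19:-→d20:-→d21:-→d22:H0 -> H0
  lookup 90.36.0.0: bits 010110100010010 walk d0:H2→d1:-→d2:-→d3:-→d4:-→d5:-→d6:-→d7:-→d8:-→d9:-→d10:-→d11:-→d12:H0→d13:-→d14:-→d15:H4 -> H4
  + 214.209.184.128/25 (H2) depth=25
  + 0.0.0.0/0 (H3) depth=0
  lookup 14.47.247.142: bits 00 walk d0:H3→d1:-→d2:- -> H3

== LOOKUPS ==
["H3","H3","H3","H0","H4","H2","H3","H3","H0","H4","H3"]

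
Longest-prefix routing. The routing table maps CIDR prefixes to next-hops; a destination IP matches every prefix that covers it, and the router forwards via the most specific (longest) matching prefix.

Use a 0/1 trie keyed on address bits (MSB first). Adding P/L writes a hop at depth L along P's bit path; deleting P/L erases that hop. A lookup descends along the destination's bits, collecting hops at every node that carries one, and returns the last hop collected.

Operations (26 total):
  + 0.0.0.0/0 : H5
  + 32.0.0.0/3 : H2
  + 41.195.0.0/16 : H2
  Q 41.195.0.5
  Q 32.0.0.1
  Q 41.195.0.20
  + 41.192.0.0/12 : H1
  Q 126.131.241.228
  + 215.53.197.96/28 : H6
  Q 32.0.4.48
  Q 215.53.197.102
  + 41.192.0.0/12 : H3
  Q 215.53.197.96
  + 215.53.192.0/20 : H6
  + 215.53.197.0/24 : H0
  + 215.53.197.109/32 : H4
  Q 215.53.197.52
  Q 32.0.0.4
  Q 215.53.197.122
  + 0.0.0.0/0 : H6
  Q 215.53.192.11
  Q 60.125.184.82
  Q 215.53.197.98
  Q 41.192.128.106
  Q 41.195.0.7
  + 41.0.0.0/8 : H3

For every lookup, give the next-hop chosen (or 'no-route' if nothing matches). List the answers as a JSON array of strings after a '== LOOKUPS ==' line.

Trace:
  add 0.0.0.0/0 -> H5 at depth 0
  add 32.0.0.0/3 -> H2 at depth 3
  add 41.195.0.0/16 -> H2 at depth 16
  Q 41.195.0.5: descend 0010100111000011 ; hops seen [H5,H2,H2] ; pick H2
  Q 32.0.0.1: descend 0010 ; hops seen [H5,H2] ; pick H2
  Q 41.195.0.20: descend 0010100111000011 ; hops seen [H5,H2,H2] ; pick H2
  add 41.192.0.0/12 -> H1 at depth 12
  Q 126.131.241.228: descend 0 ; hops seen [H5] ; pick H5
  add 215.53.197.96/28 -> H6 at depth 28
  Q 32.0.4.48: descend 0010 ; hops seen [H5,H2] ; pick H2
  Q 215.53.197.102: descend 1101011100110101110001010110 ; hops seen [H5,H6] ; pick H6
  add 41.192.0.0/12 -> H3 at depth 12
  Q 215.53.197.96: descend 1101011100110101110001010110 ; hops seen [H5,H6] ; pick H6
  add 215.53.192.0/20 -> H6 at depth 20
  add 215.53.197.0/24 -> H0 at depth 24
  add 215.53.197.109/32 -> H4 at depth 32
  Q 215.53.197.52: descend 1101011100110101110001010 ; hops seen [H5,H6,H0] ; pick H0
  Q 32.0.0.4: descend 0010 ; hops seen [H5,H2] ; pick H2
  Q 215.53.197.122: descend 110101110011010111000101011 ; hops seen [H5,H6,H0] ; pick H0
  add 0.0.0.0/0 -> H6 at depth 0
  Q 215.53.192.11: descend 110101110011010111000 ; hops seen [H6,H6] ; pick H6
  Q 60.125.184.82: descend 001 ; hops seen [H6,H2] ; pick H2
  Q 215.53.197.98: descend 1101011100110101110001010110 ; hops seen [H6,H6,H0,H6] ; pick H6
  Q 41.192.128.106: descend 00101001110000 ; hops seen [H6,H2,H3] ; pick H3
  Q 41.195.0.7: descend 0010100111000011 ; hops seen [H6,H2,H3,H2] ; pick H2
  add 41.0.0.0/8 -> H3 at depth 8

== LOOKUPS ==
["H2","H2","H2","H5","H2","H6","H6","H0","H2","H0","H6","H2","H6","H3","H2"]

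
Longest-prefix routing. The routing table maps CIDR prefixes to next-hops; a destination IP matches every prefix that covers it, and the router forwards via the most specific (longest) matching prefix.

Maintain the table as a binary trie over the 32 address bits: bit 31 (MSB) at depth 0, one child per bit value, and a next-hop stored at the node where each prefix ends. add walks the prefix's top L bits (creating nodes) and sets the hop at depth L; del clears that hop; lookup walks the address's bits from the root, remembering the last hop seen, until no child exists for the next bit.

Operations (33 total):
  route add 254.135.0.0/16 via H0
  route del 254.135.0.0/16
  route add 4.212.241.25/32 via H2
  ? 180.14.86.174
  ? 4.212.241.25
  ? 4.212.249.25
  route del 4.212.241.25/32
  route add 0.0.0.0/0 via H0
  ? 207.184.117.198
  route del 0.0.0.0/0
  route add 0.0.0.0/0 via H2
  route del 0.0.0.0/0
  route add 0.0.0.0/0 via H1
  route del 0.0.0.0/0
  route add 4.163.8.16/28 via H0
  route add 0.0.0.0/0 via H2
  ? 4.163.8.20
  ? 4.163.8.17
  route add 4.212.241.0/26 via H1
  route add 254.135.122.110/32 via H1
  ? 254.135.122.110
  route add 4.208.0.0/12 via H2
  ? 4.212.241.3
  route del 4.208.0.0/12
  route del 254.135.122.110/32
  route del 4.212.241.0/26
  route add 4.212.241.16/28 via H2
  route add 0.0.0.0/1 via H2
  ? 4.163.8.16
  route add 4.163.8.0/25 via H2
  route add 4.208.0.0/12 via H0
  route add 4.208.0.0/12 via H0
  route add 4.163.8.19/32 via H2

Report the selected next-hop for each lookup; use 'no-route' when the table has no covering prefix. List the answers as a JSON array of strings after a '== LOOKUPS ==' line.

Apply in order:
  add 254.135.0.0/16 -> H0 at depth 16
  - 254.135.0.0/16 clear@16
  add 4.212.241.25/32 -> H2 at depth 32
  lookup 180.14.86.174: bits 1 walk d0:-→d1:- -> no-route
  lookup 4.212.241.25: bits 00000100110101001111000100011001 walk d0:-→d1:-→d2:-→d3:-→d4:-→d5:-→d6:-→d7:-→d8:-→d9:-→d10:-→d11:-→d12:-→d13:-→d14:-→d15:-→d16:-→d17:-→d18:-→d19:-→d20:-→d21:-→d22:-→d23:-→d24:-→d25:-→d26:-→d27:-→d28:-→d29:-→d30:-→d31:-→d32:H2 -> H2
  lookup 4.212.249.25: bits 00000100110101001111 walk d0:-→d1:-→d2:-→d3:-→d4:-→d5:-→d6:-→d7:-→d8:-→d9:-→d10:-→d11:-→d12:-→d13:-→d14:-→d15:-→d16:-→d17:-→d18:-→d19:-→d20:- -> no-route
  - 4.212.241.25/32 clear@32
  add 0.0.0.0/0 -> H0 at depth 0
  lookup 207.184.117.198: bits 11 walk d0:H0→d1:-→d2:- -> H0
  - 0.0.0.0/0 clear@0
  add 0.0.0.0/0 -> H2 at depth 0
  - 0.0.0.0/0 clear@0
  add 0.0.0.0/0 -> H1 at depth 0
  - 0.0.0.0/0 clear@0
  add 4.163.8.16/28 -> H0 at depth 28
  add 0.0.0.0/0 -> H2 at depth 0
  lookup 4.163.8.20: bits 0000010010100011000010000001 walk d0:H2→d1:-→d2:-→d3:-→d4:-→d5:-→d6:-→d7:-→d8:-→d9:-→d10:-→d11:-→d12:-→d13:-→d14:-→d15:-→d16:-→d17:-→d18:-→d19:-→d20:-→d21:-→d22:-→d23:-→d24:-→d25:-→d26:-→d27:-→d28:H0 -> H0
  lookup 4.163.8.17: bits 0000010010100011000010000001 walk d0:H2→d1:-→d2:-→d3:-→d4:-→d5:-→d6:-→d7:-→d8:-→d9:-→d10:-→d11:-→d12:-→d13:-→d14:-→d15:-→d16:-→d17:-→d18:-→d19:-→d20:-→d21:-→d22:-→d23:-→d24:-→d25:-→d26:-→d27:-→d28:H0 -> H0
  add 4.212.241.0/26 -> H1 at depth 26
  add 254.135.122.110/32 -> H1 at depth 32
  lookup 254.135.122.110: bits 11111110100001110111101001101110 walk d0:H2→d1:-→d2:-→d3:-→d4:-→d5:-→d6:-→d7:-→d8:-→d9:-→d10:-→d11:-→d12:-→d13:-→d14:-→d15:-→d16:-→d17:-→d18:-→d19:-→d20:-→d21:-→d22:-→d23:-→d24:-→d25:-→d26:-→d27:-→d28:-→d29:-→d30:-→d31:-→d32:H1 -> H1
  add 4.208.0.0/12 -> H2 at depth 12
  lookup 4.212.241.3: bits 000001001101010011110001000 walk d0:H2→d1:-→d2:-→d3:-→d4:-→d5:-→d6:-→d7:-→d8:-→d9:-→d10:-→d11:-→d12:H2→d13:-→d14:-→d15:-→d16:-→d17:-→d18:-→d19:-→d20:-→d21:-→d22:-→d23:-→d24:-→d25:-→d26:H1→d27:- -> H1
  - 4.208.0.0/12 clear@12
  - 254.135.122.110/32 clear@32
  - 4.212.241.0/26 clear@26
  add 4.212.241.16/28 -> H2 at depth 28
  add 0.0.0.0/1 -> H2 at depth 1
  lookup 4.163.8.16: bits 0000010010100011000010000001 walk d0:H2→d1:H2→d2:-→d3:-→d4:-→d5:-→d6:-→d7:-→d8:-→d9:-→d10:-→d11:-→d12:-→d13:-→d14:-→d15:-→d16:-→d17:-→d18:-→d19:-→d20:-→d21:-→d22:-→d23:-→d24:-→d25:-→d26:-→d27:-→d28:H0 -> H0
  add 4.163.8.0/25 -> H2 at depth 25
  add 4.208.0.0/12 -> H0 at depth 12
  add 4.208.0.0/12 -> H0 at depth 12
  add 4.163.8.19/32 -> H2 at depth 32

== LOOKUPS ==
["no-route","H2","no-route","H0","H0","H0","H1","H1","H0"]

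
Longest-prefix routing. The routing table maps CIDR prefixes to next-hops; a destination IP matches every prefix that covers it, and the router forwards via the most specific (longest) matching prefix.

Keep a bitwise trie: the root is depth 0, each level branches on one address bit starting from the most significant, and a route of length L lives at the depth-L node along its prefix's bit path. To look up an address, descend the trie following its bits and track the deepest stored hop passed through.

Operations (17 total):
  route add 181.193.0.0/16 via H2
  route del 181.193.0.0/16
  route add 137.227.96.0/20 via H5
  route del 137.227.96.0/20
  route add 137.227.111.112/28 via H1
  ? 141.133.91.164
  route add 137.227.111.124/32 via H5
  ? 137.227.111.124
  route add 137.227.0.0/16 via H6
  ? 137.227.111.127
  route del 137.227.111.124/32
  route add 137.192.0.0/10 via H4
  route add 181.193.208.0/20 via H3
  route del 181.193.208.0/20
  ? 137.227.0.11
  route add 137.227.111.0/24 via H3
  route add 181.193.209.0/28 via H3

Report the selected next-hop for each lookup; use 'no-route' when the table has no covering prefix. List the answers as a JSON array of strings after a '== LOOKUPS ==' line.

Trace:
  add 181.193.0.0/16 -> H2 at depth 16
  - 181.193.0.0/16 clear@16
  add 137.227.96.0/20 -> H5 at depth 20
  - 137.227.96.0/20 clear@20
  add 137.227.111.112/28 -> H1 at depth 28
  Q 141.133.91.164: descend 10001 ; hops seen [∅] ; pick no-route
  add 137.227.111.124/32 -> H5 at depth 32
  Q 137.227.111.124: descend 10001001111000110110111101111100 ; hops seen [H1,H5] ; pick H5
  add 137.227.0.0/16 -> H6 at depth 16
  Q 137.227.111.127: descend 100010011110001101101111011111 ; hops seen [H6,H1] ; pick H1
  - 137.227.111.124/32 clear@32
  add 137.192.0.0/10 -> H4 at depth 10
  add 181.193.208.0/20 -> H3 at depth 20
  - 181.193.208.0/20 clear@20
  Q 137.227.0.11: descend 10001001111000110 ; hops seen [H4,H6] ; pick H6
  add 137.227.111.0/24 -> H3 at depth 24
  add 181.193.209.0/28 -> H3 at depth 28

== LOOKUPS ==
["no-route","H5","H1","H6"]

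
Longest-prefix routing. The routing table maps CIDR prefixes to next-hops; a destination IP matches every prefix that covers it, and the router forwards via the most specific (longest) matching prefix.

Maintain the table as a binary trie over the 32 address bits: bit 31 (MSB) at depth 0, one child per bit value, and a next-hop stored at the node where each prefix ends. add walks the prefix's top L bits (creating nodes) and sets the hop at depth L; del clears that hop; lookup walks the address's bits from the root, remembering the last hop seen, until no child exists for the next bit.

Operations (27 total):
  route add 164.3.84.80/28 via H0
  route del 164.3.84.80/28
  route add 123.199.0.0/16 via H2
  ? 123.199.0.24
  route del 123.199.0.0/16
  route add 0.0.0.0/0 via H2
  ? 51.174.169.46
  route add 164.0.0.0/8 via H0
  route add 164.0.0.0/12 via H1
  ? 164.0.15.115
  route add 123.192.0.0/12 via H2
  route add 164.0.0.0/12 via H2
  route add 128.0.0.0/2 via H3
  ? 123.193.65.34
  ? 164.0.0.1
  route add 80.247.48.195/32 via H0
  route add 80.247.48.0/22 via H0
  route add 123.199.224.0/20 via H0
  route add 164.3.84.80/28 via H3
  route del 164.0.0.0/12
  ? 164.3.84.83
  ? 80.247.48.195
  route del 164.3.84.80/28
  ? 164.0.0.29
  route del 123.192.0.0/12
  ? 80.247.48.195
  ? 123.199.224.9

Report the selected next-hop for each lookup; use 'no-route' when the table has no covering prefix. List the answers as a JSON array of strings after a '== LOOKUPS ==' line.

Process each operation:
  add 164.3.84.80/28 -> H0 at depth 28
  del 164.3.84.80/28 (clear depth 28)
  add 123.199.0.0/16 -> H2 at depth 16
  lookup 123.199.0.24: bits 0111101111000111 walk d0:-→d1:-→d2:-→d3:-→d4:-→d5:-→d6:-→d7:-→d8:-→d9:-→d10:-→d11:-→d12:-→d13:-→d14:-→d15:-→d16:H2 -> H2
  del 123.199.0.0/16 (clear depth 16)
  add 0.0.0.0/0 -> H2 at depth 0
  lookup 51.174.169.46: bits 0 walk d0:H2→d1:- -> H2
  add 164.0.0.0/8 -> H0 at depth 8
  add 164.0.0.0/12 -> H1 at depth 12
  lookup 164.0.15.115: bits 10100100000000 walk d0:H2→d1:-→d2:-→d3:-→d4:-→d5:-→d6:-→d7:-→d8:H0→d9:-→d10:-→d11:-→d12:H1→d13:-→d14:- -> H1
  add 123.192.0.0/12 -> H2 at depth 12
  add 164.0.0.0/12 -> H2 at depth 12
  add 128.0.0.0/2 -> H3 at depth 2
  lookup 123.193.65.34: bits 0111101111000 walk d0:H2→d1:-→d2:-→d3:-→d4:-→d5:-→d6:-→d7:-→d8:-→d9:-→d10:-→d11:-→d12:H2→d13:- -> H2
  lookup 164.0.0.1: bits 10100100000000 walk d0:H2→d1:-→d2:H3→d3:-→d4:-→d5:-→d6:-→d7:-→d8:H0→d9:-→d10:-→d11:-→d12:H2→d13:-→d14:- -> H2
  add 80.247.48.195/32 -> H0 at depth 32
  add 80.247.48.0/22 -> H0 at depth 22
  add 123.199.224.0/20 -> H0 at depth 20
  add 164.3.84.80/28 -> H3 at depth 28
  del 164.0.0.0/12 (clear depth 12)
  lookup 164.3.84.83: bits 1010010000000011010101000101 walk d0:H2→d1:-→d2:H3→d3:-→d4:-→d5:-→d6:-→d7:-→d8:H0→d9:-→d10:-→d11:-→d12:-→d13:-→d14:-→d15:-→d16:-→d17:-→d18:-→d19:-→d20:-→d21:-→d22:-→d23:-→d24:-→d25:-→d26:-→d27:-→d28:H3 -> H3
  lookup 80.247.48.195: bits 01010000111101110011000011000011 walk d0:H2→d1:-→d2:-→d3:-→d4:-→d5:-→d6:-→d7:-→d8:-→d9:-→d10:-→d11:-→d12:-→d13:-→d14:-→d15:-→d16:-→d17:-→d18:-→d19:-→d20:-→d21:-→d22:H0→d23:-→d24:-→d25:-→d26:-→d27:-→d28:-→d29:-→d30:-→d31:-→d32:H0 -> H0
  del 164.3.84.80/28 (clear depth 28)
  lookup 164.0.0.29: bits 10100100000000 walk d0:H2→d1:-→d2:H3→d3:-→d4:-→d5:-→d6:-→d7:-→d8:H0→d9:-→d10:-→d11:-→d12:-→d13:-→d14:- -> H0
  del 123.192.0.0/12 (clear depth 12)
  lookup 80.247.48.195: bits 01010000111101110011000011000011 walk d0:H2→d1:-→d2:-→d3:-→d4:-→d5:-→d6:-→d7:-→d8:-→d9:-→d10:-→d11:-→d12:-→d13:-→d14:-→d15:-→d16:-→d17:-→d18:-→d19:-→d20:-→d21:-→d22:H0→d23:-→d24:-→d25:-→d26:-→d27:-→d28:-→d29:-→d30:-→d31:-→d32:H0 -> H0
  lookup 123.199.224.9: bits 01111011110001111110 walk d0:H2→d1:-→d2:-→d3:-→d4:-→d5:-→d6:-→d7:-→d8:-→d9:-→d10:-→d11:-→d12:-→d13:-→d14:-→d15:-→d16:-→d17:-→d18:-→d19:-→d20:H0 -> H0

== LOOKUPS ==
["H2","H2","H1","H2","H2","H3","H0","H0","H0","H0"]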